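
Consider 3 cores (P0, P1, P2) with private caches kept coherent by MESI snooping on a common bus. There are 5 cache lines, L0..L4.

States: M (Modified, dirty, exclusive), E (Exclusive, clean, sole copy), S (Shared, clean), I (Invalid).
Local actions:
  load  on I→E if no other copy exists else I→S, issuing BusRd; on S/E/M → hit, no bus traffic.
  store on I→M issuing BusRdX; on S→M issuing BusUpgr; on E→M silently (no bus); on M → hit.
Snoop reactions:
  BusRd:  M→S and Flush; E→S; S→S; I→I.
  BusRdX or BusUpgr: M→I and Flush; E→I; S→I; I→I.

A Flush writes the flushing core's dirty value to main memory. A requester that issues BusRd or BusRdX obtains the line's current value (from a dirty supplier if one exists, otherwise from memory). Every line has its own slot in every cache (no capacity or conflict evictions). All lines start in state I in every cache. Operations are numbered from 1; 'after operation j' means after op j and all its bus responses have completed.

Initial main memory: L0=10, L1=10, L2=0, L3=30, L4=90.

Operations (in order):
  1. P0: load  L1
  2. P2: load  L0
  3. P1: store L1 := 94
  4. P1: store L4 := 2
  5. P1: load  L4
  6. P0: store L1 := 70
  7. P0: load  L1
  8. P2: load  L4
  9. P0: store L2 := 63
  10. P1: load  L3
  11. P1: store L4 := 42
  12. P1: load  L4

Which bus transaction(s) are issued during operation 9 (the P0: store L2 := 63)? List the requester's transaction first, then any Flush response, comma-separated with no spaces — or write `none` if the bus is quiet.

  op1 P0: load  L1 → E/I/I on L1; bus BusRd; mem=10
  op2 P2: load  L0 → I/I/E on L0; bus BusRd; mem=10
  op3 P1: store L1 := 94 → I/M/I on L1; bus BusRdX; mem=10
  op4 P1: store L4 := 2 → I/M/I on L4; bus BusRdX; mem=90
  op5 P1: load  L4 → I/M/I on L4; bus (none); mem=90
  op6 P0: store L1 := 70 → M/I/I on L1; bus BusRdX Flush; mem=94
  op7 P0: load  L1 → M/I/I on L1; bus (none); mem=94
  op8 P2: load  L4 → I/S/S on L4; bus BusRd Flush; mem=2
  op9 P0: store L2 := 63 → M/I/I on L2; bus BusRdX; mem=0
  op10 P1: load  L3 → I/E/I on L3; bus BusRd; mem=30
  op11 P1: store L4 := 42 → I/M/I on L4; bus BusUpgr; mem=2
  op12 P1: load  L4 → I/M/I on L4; bus (none); mem=2

bus = BusRdX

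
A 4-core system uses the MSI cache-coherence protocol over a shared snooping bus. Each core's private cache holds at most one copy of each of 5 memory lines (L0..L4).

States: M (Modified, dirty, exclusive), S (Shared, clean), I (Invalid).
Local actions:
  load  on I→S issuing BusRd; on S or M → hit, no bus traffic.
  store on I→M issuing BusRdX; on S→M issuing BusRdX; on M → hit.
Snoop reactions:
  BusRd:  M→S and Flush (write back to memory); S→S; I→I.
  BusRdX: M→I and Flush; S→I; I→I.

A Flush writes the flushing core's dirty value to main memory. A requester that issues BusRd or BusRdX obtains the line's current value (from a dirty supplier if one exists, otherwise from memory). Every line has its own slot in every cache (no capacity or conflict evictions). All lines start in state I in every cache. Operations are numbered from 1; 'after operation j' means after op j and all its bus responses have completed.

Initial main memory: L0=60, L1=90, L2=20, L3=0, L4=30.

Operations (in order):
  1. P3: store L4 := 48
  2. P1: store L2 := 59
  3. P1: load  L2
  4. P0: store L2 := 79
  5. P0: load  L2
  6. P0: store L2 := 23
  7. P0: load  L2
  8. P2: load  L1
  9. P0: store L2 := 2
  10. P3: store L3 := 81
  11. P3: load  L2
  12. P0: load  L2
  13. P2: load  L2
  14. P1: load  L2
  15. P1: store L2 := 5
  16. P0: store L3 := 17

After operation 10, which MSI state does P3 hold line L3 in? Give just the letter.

state = M

step 1: P3: store L4 := 48  ⟶  IIIM  (L4)  txn=BusRdX  M[L4]=30
step 2: P1: store L2 := 59  ⟶  IMII  (L2)  txn=BusRdX  M[L2]=20
step 3: P1: load  L2  ⟶  IMII  (L2)  txn=∅  M[L2]=20
step 4: P0: store L2 := 79  ⟶  MIII  (L2)  txn=BusRdX+Flush  M[L2]=59
step 5: P0: load  L2  ⟶  MIII  (L2)  txn=∅  M[L2]=59
step 6: P0: store L2 := 23  ⟶  MIII  (L2)  txn=∅  M[L2]=59
step 7: P0: load  L2  ⟶  MIII  (L2)  txn=∅  M[L2]=59
step 8: P2: load  L1  ⟶  IISI  (L1)  txn=BusRd  M[L1]=90
step 9: P0: store L2 := 2  ⟶  MIII  (L2)  txn=∅  M[L2]=59
step 10: P3: store L3 := 81  ⟶  IIIM  (L3)  txn=BusRdX  M[L3]=0
step 11: P3: load  L2  ⟶  SIIS  (L2)  txn=BusRd+Flush  M[L2]=2
step 12: P0: load  L2  ⟶  SIIS  (L2)  txn=∅  M[L2]=2
step 13: P2: load  L2  ⟶  SISS  (L2)  txn=BusRd  M[L2]=2
step 14: P1: load  L2  ⟶  SSSS  (L2)  txn=BusRd  M[L2]=2
step 15: P1: store L2 := 5  ⟶  IMII  (L2)  txn=BusRdX  M[L2]=2
step 16: P0: store L3 := 17  ⟶  MIII  (L3)  txn=BusRdX+Flush  M[L3]=81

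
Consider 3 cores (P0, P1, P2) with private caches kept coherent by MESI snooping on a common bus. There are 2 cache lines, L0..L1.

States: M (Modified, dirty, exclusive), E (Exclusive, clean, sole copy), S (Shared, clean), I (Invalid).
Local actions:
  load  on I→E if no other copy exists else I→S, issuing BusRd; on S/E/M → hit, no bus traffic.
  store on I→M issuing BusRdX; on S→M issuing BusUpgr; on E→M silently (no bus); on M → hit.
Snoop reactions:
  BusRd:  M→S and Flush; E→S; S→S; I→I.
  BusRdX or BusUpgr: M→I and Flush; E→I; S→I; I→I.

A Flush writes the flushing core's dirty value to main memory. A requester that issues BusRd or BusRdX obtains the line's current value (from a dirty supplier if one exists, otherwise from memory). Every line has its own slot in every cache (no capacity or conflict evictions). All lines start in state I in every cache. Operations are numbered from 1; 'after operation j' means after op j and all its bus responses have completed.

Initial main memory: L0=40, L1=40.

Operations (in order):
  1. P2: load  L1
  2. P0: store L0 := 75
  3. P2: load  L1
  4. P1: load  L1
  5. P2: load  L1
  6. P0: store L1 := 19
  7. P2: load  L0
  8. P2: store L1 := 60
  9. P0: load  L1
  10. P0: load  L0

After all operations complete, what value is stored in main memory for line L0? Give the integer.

memory[L0] = 75

step 1: P2: load  L1  ⟶  IIE  (L1)  txn=BusRd  M[L1]=40
step 2: P0: store L0 := 75  ⟶  MII  (L0)  txn=BusRdX  M[L0]=40
step 3: P2: load  L1  ⟶  IIE  (L1)  txn=∅  M[L1]=40
step 4: P1: load  L1  ⟶  ISS  (L1)  txn=BusRd  M[L1]=40
step 5: P2: load  L1  ⟶  ISS  (L1)  txn=∅  M[L1]=40
step 6: P0: store L1 := 19  ⟶  MII  (L1)  txn=BusRdX  M[L1]=40
step 7: P2: load  L0  ⟶  SIS  (L0)  txn=BusRd+Flush  M[L0]=75
step 8: P2: store L1 := 60  ⟶  IIM  (L1)  txn=BusRdX+Flush  M[L1]=19
step 9: P0: load  L1  ⟶  SIS  (L1)  txn=BusRd+Flush  M[L1]=60
step 10: P0: load  L0  ⟶  SIS  (L0)  txn=∅  M[L0]=75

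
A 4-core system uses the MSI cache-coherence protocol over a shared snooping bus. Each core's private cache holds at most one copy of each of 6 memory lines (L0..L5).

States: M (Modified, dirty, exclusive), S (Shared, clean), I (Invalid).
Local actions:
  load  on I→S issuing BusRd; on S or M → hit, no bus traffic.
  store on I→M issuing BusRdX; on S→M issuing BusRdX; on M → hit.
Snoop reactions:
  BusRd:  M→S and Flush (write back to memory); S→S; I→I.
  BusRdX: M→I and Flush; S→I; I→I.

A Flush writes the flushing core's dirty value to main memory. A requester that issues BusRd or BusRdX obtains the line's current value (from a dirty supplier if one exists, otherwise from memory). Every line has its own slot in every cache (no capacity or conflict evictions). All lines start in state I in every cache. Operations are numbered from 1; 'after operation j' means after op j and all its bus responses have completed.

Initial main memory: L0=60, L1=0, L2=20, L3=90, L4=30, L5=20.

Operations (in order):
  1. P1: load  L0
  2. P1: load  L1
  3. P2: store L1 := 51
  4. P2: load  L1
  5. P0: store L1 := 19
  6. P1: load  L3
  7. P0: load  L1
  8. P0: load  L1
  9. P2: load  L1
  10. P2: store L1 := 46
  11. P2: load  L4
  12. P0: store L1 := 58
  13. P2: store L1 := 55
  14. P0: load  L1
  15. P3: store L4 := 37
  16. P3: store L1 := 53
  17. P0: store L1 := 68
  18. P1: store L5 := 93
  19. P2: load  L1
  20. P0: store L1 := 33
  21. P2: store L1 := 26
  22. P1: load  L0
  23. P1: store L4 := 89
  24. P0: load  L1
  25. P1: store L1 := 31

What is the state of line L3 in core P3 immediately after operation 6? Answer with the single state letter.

state = I

  op1 P1: load  L0 → I/S/I/I on L0; bus BusRd; mem=60
  op2 P1: load  L1 → I/S/I/I on L1; bus BusRd; mem=0
  op3 P2: store L1 := 51 → I/I/M/I on L1; bus BusRdX; mem=0
  op4 P2: load  L1 → I/I/M/I on L1; bus (none); mem=0
  op5 P0: store L1 := 19 → M/I/I/I on L1; bus BusRdX Flush; mem=51
  op6 P1: load  L3 → I/S/I/I on L3; bus BusRd; mem=90
  op7 P0: load  L1 → M/I/I/I on L1; bus (none); mem=51
  op8 P0: load  L1 → M/I/I/I on L1; bus (none); mem=51
  op9 P2: load  L1 → S/I/S/I on L1; bus BusRd Flush; mem=19
  op10 P2: store L1 := 46 → I/I/M/I on L1; bus BusRdX; mem=19
  op11 P2: load  L4 → I/I/S/I on L4; bus BusRd; mem=30
  op12 P0: store L1 := 58 → M/I/I/I on L1; bus BusRdX Flush; mem=46
  op13 P2: store L1 := 55 → I/I/M/I on L1; bus BusRdX Flush; mem=58
  op14 P0: load  L1 → S/I/S/I on L1; bus BusRd Flush; mem=55
  op15 P3: store L4 := 37 → I/I/I/M on L4; bus BusRdX; mem=30
  op16 P3: store L1 := 53 → I/I/I/M on L1; bus BusRdX; mem=55
  op17 P0: store L1 := 68 → M/I/I/I on L1; bus BusRdX Flush; mem=53
  op18 P1: store L5 := 93 → I/M/I/I on L5; bus BusRdX; mem=20
  op19 P2: load  L1 → S/I/S/I on L1; bus BusRd Flush; mem=68
  op20 P0: store L1 := 33 → M/I/I/I on L1; bus BusRdX; mem=68
  op21 P2: store L1 := 26 → I/I/M/I on L1; bus BusRdX Flush; mem=33
  op22 P1: load  L0 → I/S/I/I on L0; bus (none); mem=60
  op23 P1: store L4 := 89 → I/M/I/I on L4; bus BusRdX Flush; mem=37
  op24 P0: load  L1 → S/I/S/I on L1; bus BusRd Flush; mem=26
  op25 P1: store L1 := 31 → I/M/I/I on L1; bus BusRdX; mem=26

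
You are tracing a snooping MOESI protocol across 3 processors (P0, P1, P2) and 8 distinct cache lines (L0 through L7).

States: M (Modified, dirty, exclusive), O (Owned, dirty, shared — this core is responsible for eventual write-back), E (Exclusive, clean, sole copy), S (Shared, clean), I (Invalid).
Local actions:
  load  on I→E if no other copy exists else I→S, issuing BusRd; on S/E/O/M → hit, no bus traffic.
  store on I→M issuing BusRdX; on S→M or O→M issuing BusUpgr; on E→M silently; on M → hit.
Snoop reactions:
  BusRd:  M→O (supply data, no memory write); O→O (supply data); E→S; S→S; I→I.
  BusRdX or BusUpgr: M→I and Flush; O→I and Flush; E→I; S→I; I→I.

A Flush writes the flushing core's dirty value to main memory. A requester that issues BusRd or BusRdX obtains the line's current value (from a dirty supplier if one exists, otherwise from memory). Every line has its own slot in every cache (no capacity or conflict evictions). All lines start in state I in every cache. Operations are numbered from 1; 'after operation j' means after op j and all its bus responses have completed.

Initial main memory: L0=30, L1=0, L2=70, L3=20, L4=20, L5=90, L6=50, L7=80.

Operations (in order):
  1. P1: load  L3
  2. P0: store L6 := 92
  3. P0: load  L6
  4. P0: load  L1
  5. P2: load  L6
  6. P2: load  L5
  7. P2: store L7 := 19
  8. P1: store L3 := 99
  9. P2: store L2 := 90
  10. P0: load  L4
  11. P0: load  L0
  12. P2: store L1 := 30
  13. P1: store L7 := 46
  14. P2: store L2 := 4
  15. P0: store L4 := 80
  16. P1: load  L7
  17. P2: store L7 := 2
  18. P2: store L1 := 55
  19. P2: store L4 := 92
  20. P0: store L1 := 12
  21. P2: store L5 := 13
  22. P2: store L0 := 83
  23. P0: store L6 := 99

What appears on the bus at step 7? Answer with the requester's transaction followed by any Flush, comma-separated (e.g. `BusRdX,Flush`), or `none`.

bus = BusRdX

  op1 P1: load  L3 → I/E/I on L3; bus BusRd; mem=20
  op2 P0: store L6 := 92 → M/I/I on L6; bus BusRdX; mem=50
  op3 P0: load  L6 → M/I/I on L6; bus (none); mem=50
  op4 P0: load  L1 → E/I/I on L1; bus BusRd; mem=0
  op5 P2: load  L6 → O/I/S on L6; bus BusRd; mem=50
  op6 P2: load  L5 → I/I/E on L5; bus BusRd; mem=90
  op7 P2: store L7 := 19 → I/I/M on L7; bus BusRdX; mem=80
  op8 P1: store L3 := 99 → I/M/I on L3; bus (none); mem=20
  op9 P2: store L2 := 90 → I/I/M on L2; bus BusRdX; mem=70
  op10 P0: load  L4 → E/I/I on L4; bus BusRd; mem=20
  op11 P0: load  L0 → E/I/I on L0; bus BusRd; mem=30
  op12 P2: store L1 := 30 → I/I/M on L1; bus BusRdX; mem=0
  op13 P1: store L7 := 46 → I/M/I on L7; bus BusRdX Flush; mem=19
  op14 P2: store L2 := 4 → I/I/M on L2; bus (none); mem=70
  op15 P0: store L4 := 80 → M/I/I on L4; bus (none); mem=20
  op16 P1: load  L7 → I/M/I on L7; bus (none); mem=19
  op17 P2: store L7 := 2 → I/I/M on L7; bus BusRdX Flush; mem=46
  op18 P2: store L1 := 55 → I/I/M on L1; bus (none); mem=0
  op19 P2: store L4 := 92 → I/I/M on L4; bus BusRdX Flush; mem=80
  op20 P0: store L1 := 12 → M/I/I on L1; bus BusRdX Flush; mem=55
  op21 P2: store L5 := 13 → I/I/M on L5; bus (none); mem=90
  op22 P2: store L0 := 83 → I/I/M on L0; bus BusRdX; mem=30
  op23 P0: store L6 := 99 → M/I/I on L6; bus BusUpgr; mem=50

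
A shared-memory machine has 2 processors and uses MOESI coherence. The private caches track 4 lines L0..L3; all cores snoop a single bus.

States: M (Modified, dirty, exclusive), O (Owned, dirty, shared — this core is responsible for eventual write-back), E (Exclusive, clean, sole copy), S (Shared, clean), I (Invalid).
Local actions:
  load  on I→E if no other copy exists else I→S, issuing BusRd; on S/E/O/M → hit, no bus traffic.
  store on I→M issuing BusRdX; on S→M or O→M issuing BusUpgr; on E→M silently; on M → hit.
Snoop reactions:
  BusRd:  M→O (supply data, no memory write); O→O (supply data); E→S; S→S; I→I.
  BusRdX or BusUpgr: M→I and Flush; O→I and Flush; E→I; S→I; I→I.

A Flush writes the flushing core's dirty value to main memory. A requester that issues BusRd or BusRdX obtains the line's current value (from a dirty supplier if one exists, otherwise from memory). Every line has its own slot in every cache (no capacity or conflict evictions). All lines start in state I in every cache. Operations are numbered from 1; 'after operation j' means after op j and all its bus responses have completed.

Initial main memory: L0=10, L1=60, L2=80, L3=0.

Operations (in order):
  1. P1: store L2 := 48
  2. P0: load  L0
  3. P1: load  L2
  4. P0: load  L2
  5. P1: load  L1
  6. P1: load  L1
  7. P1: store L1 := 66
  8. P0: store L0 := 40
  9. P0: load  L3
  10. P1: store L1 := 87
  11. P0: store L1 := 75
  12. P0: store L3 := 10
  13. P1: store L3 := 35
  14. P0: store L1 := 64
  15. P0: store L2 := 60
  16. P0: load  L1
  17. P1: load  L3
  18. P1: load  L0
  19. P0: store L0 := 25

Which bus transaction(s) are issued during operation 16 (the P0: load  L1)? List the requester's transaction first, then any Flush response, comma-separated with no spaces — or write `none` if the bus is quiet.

step 1: P1: store L2 := 48  ⟶  IM  (L2)  txn=BusRdX  M[L2]=80
step 2: P0: load  L0  ⟶  EI  (L0)  txn=BusRd  M[L0]=10
step 3: P1: load  L2  ⟶  IM  (L2)  txn=∅  M[L2]=80
step 4: P0: load  L2  ⟶  SO  (L2)  txn=BusRd  M[L2]=80
step 5: P1: load  L1  ⟶  IE  (L1)  txn=BusRd  M[L1]=60
step 6: P1: load  L1  ⟶  IE  (L1)  txn=∅  M[L1]=60
step 7: P1: store L1 := 66  ⟶  IM  (L1)  txn=∅  M[L1]=60
step 8: P0: store L0 := 40  ⟶  MI  (L0)  txn=∅  M[L0]=10
step 9: P0: load  L3  ⟶  EI  (L3)  txn=BusRd  M[L3]=0
step 10: P1: store L1 := 87  ⟶  IM  (L1)  txn=∅  M[L1]=60
step 11: P0: store L1 := 75  ⟶  MI  (L1)  txn=BusRdX+Flush  M[L1]=87
step 12: P0: store L3 := 10  ⟶  MI  (L3)  txn=∅  M[L3]=0
step 13: P1: store L3 := 35  ⟶  IM  (L3)  txn=BusRdX+Flush  M[L3]=10
step 14: P0: store L1 := 64  ⟶  MI  (L1)  txn=∅  M[L1]=87
step 15: P0: store L2 := 60  ⟶  MI  (L2)  txn=BusUpgr+Flush  M[L2]=48
step 16: P0: load  L1  ⟶  MI  (L1)  txn=∅  M[L1]=87
step 17: P1: load  L3  ⟶  IM  (L3)  txn=∅  M[L3]=10
step 18: P1: load  L0  ⟶  OS  (L0)  txn=BusRd  M[L0]=10
step 19: P0: store L0 := 25  ⟶  MI  (L0)  txn=BusUpgr  M[L0]=10

bus = none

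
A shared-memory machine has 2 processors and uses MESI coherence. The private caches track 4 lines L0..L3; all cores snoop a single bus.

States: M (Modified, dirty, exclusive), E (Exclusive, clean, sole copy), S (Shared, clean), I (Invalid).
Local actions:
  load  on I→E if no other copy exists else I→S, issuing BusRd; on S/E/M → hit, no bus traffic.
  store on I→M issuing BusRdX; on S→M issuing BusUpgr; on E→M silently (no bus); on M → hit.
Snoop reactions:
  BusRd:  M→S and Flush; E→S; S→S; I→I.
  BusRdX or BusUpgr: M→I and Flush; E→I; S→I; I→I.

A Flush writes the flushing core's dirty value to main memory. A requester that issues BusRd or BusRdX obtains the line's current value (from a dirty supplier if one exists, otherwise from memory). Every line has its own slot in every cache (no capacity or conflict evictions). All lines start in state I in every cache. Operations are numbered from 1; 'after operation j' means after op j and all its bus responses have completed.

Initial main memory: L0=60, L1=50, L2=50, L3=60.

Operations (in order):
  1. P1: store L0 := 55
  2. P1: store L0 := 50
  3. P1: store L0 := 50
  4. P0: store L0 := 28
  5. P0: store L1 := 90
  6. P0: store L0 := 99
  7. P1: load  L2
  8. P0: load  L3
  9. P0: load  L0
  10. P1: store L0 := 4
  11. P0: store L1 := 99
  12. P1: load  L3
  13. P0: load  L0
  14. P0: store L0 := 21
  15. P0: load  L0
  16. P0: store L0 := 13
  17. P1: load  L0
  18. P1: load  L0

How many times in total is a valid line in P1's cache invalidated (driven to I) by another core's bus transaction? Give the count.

invalidations = 2

step 1: P1: store L0 := 55  ⟶  IM  (L0)  txn=BusRdX  M[L0]=60
step 2: P1: store L0 := 50  ⟶  IM  (L0)  txn=∅  M[L0]=60
step 3: P1: store L0 := 50  ⟶  IM  (L0)  txn=∅  M[L0]=60
step 4: P0: store L0 := 28  ⟶  MI  (L0)  txn=BusRdX+Flush  M[L0]=50
step 5: P0: store L1 := 90  ⟶  MI  (L1)  txn=BusRdX  M[L1]=50
step 6: P0: store L0 := 99  ⟶  MI  (L0)  txn=∅  M[L0]=50
step 7: P1: load  L2  ⟶  IE  (L2)  txn=BusRd  M[L2]=50
step 8: P0: load  L3  ⟶  EI  (L3)  txn=BusRd  M[L3]=60
step 9: P0: load  L0  ⟶  MI  (L0)  txn=∅  M[L0]=50
step 10: P1: store L0 := 4  ⟶  IM  (L0)  txn=BusRdX+Flush  M[L0]=99
step 11: P0: store L1 := 99  ⟶  MI  (L1)  txn=∅  M[L1]=50
step 12: P1: load  L3  ⟶  SS  (L3)  txn=BusRd  M[L3]=60
step 13: P0: load  L0  ⟶  SS  (L0)  txn=BusRd+Flush  M[L0]=4
step 14: P0: store L0 := 21  ⟶  MI  (L0)  txn=BusUpgr  M[L0]=4
step 15: P0: load  L0  ⟶  MI  (L0)  txn=∅  M[L0]=4
step 16: P0: store L0 := 13  ⟶  MI  (L0)  txn=∅  M[L0]=4
step 17: P1: load  L0  ⟶  SS  (L0)  txn=BusRd+Flush  M[L0]=13
step 18: P1: load  L0  ⟶  SS  (L0)  txn=∅  M[L0]=13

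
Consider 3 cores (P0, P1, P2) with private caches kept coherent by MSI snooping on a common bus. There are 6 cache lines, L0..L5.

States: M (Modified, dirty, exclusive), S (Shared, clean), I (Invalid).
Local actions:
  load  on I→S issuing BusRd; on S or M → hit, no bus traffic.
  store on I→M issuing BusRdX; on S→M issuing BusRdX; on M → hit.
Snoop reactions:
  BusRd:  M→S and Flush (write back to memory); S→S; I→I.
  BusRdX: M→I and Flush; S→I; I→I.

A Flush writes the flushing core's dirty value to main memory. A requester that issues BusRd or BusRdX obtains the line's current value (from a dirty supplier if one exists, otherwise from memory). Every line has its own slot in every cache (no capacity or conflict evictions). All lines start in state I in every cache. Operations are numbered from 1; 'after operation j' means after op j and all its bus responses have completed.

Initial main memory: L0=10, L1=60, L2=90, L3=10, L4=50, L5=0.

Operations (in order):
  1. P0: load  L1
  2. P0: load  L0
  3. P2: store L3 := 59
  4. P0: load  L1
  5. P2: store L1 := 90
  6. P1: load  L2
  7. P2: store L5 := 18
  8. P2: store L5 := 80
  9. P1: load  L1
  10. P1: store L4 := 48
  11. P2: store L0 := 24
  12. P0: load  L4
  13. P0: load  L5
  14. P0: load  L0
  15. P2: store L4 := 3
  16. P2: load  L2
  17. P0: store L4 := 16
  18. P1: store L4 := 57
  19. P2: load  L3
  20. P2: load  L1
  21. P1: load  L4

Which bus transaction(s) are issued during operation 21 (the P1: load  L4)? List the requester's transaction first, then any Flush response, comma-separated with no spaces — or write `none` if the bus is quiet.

bus = none

  op1 P0: load  L1 → S/I/I on L1; bus BusRd; mem=60
  op2 P0: load  L0 → S/I/I on L0; bus BusRd; mem=10
  op3 P2: store L3 := 59 → I/I/M on L3; bus BusRdX; mem=10
  op4 P0: load  L1 → S/I/I on L1; bus (none); mem=60
  op5 P2: store L1 := 90 → I/I/M on L1; bus BusRdX; mem=60
  op6 P1: load  L2 → I/S/I on L2; bus BusRd; mem=90
  op7 P2: store L5 := 18 → I/I/M on L5; bus BusRdX; mem=0
  op8 P2: store L5 := 80 → I/I/M on L5; bus (none); mem=0
  op9 P1: load  L1 → I/S/S on L1; bus BusRd Flush; mem=90
  op10 P1: store L4 := 48 → I/M/I on L4; bus BusRdX; mem=50
  op11 P2: store L0 := 24 → I/I/M on L0; bus BusRdX; mem=10
  op12 P0: load  L4 → S/S/I on L4; bus BusRd Flush; mem=48
  op13 P0: load  L5 → S/I/S on L5; bus BusRd Flush; mem=80
  op14 P0: load  L0 → S/I/S on L0; bus BusRd Flush; mem=24
  op15 P2: store L4 := 3 → I/I/M on L4; bus BusRdX; mem=48
  op16 P2: load  L2 → I/S/S on L2; bus BusRd; mem=90
  op17 P0: store L4 := 16 → M/I/I on L4; bus BusRdX Flush; mem=3
  op18 P1: store L4 := 57 → I/M/I on L4; bus BusRdX Flush; mem=16
  op19 P2: load  L3 → I/I/M on L3; bus (none); mem=10
  op20 P2: load  L1 → I/S/S on L1; bus (none); mem=90
  op21 P1: load  L4 → I/M/I on L4; bus (none); mem=16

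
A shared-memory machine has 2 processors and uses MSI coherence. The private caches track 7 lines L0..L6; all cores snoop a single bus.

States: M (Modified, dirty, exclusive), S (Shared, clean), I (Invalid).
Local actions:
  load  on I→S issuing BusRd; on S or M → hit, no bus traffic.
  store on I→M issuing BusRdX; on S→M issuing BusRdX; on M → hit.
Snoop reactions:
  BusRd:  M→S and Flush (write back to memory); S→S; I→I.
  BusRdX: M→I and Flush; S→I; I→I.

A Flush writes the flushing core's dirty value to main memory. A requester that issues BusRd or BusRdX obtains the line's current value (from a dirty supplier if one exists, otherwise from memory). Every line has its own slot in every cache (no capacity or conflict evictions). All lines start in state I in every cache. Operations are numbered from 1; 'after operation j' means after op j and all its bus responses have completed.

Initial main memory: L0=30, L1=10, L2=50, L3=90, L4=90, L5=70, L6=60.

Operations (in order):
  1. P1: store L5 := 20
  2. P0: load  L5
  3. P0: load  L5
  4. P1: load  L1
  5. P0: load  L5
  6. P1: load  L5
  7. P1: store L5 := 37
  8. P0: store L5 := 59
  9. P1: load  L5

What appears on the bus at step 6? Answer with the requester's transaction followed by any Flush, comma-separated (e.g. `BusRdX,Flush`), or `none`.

1. P1: store L5 := 20  bus=[BusRdX]  L5: P0=I P1=M  mem[L5]=70
2. P0: load  L5  bus=[BusRd,Flush]  L5: P0=S P1=S  mem[L5]=20
3. P0: load  L5  bus=[-]  L5: P0=S P1=S  mem[L5]=20
4. P1: load  L1  bus=[BusRd]  L1: P0=I P1=S  mem[L1]=10
5. P0: load  L5  bus=[-]  L5: P0=S P1=S  mem[L5]=20
6. P1: load  L5  bus=[-]  L5: P0=S P1=S  mem[L5]=20
7. P1: store L5 := 37  bus=[BusRdX]  L5: P0=I P1=M  mem[L5]=20
8. P0: store L5 := 59  bus=[BusRdX,Flush]  L5: P0=M P1=I  mem[L5]=37
9. P1: load  L5  bus=[BusRd,Flush]  L5: P0=S P1=S  mem[L5]=59

bus = none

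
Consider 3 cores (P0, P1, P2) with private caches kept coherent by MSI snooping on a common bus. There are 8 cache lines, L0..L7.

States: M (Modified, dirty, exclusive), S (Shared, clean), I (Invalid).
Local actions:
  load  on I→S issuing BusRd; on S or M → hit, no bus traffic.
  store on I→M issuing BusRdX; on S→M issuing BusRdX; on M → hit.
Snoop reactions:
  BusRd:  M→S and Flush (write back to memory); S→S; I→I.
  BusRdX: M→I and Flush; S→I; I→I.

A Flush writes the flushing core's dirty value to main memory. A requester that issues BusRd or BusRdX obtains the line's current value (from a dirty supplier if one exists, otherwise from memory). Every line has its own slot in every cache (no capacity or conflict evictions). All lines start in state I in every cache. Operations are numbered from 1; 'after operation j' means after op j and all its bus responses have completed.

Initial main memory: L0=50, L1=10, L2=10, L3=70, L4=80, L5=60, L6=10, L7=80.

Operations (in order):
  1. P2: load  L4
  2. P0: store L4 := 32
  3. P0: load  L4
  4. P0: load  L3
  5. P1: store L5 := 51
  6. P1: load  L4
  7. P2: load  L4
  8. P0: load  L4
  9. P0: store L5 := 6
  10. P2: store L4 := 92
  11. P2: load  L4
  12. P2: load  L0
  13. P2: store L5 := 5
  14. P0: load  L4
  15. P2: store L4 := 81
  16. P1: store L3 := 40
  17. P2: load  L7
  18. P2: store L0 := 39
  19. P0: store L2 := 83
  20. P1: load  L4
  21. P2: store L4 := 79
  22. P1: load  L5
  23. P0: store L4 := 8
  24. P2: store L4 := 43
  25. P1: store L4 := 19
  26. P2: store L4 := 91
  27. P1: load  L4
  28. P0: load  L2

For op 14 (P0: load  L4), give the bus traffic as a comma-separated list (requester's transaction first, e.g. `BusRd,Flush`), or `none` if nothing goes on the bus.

bus = BusRd,Flush

step 1: P2: load  L4  ⟶  IIS  (L4)  txn=BusRd  M[L4]=80
step 2: P0: store L4 := 32  ⟶  MII  (L4)  txn=BusRdX  M[L4]=80
step 3: P0: load  L4  ⟶  MII  (L4)  txn=∅  M[L4]=80
step 4: P0: load  L3  ⟶  SII  (L3)  txn=BusRd  M[L3]=70
step 5: P1: store L5 := 51  ⟶  IMI  (L5)  txn=BusRdX  M[L5]=60
step 6: P1: load  L4  ⟶  SSI  (L4)  txn=BusRd+Flush  M[L4]=32
step 7: P2: load  L4  ⟶  SSS  (L4)  txn=BusRd  M[L4]=32
step 8: P0: load  L4  ⟶  SSS  (L4)  txn=∅  M[L4]=32
step 9: P0: store L5 := 6  ⟶  MII  (L5)  txn=BusRdX+Flush  M[L5]=51
step 10: P2: store L4 := 92  ⟶  IIM  (L4)  txn=BusRdX  M[L4]=32
step 11: P2: load  L4  ⟶  IIM  (L4)  txn=∅  M[L4]=32
step 12: P2: load  L0  ⟶  IIS  (L0)  txn=BusRd  M[L0]=50
step 13: P2: store L5 := 5  ⟶  IIM  (L5)  txn=BusRdX+Flush  M[L5]=6
step 14: P0: load  L4  ⟶  SIS  (L4)  txn=BusRd+Flush  M[L4]=92
step 15: P2: store L4 := 81  ⟶  IIM  (L4)  txn=BusRdX  M[L4]=92
step 16: P1: store L3 := 40  ⟶  IMI  (L3)  txn=BusRdX  M[L3]=70
step 17: P2: load  L7  ⟶  IIS  (L7)  txn=BusRd  M[L7]=80
step 18: P2: store L0 := 39  ⟶  IIM  (L0)  txn=BusRdX  M[L0]=50
step 19: P0: store L2 := 83  ⟶  MII  (L2)  txn=BusRdX  M[L2]=10
step 20: P1: load  L4  ⟶  ISS  (L4)  txn=BusRd+Flush  M[L4]=81
step 21: P2: store L4 := 79  ⟶  IIM  (L4)  txn=BusRdX  M[L4]=81
step 22: P1: load  L5  ⟶  ISS  (L5)  txn=BusRd+Flush  M[L5]=5
step 23: P0: store L4 := 8  ⟶  MII  (L4)  txn=BusRdX+Flush  M[L4]=79
step 24: P2: store L4 := 43  ⟶  IIM  (L4)  txn=BusRdX+Flush  M[L4]=8
step 25: P1: store L4 := 19  ⟶  IMI  (L4)  txn=BusRdX+Flush  M[L4]=43
step 26: P2: store L4 := 91  ⟶  IIM  (L4)  txn=BusRdX+Flush  M[L4]=19
step 27: P1: load  L4  ⟶  ISS  (L4)  txn=BusRd+Flush  M[L4]=91
step 28: P0: load  L2  ⟶  MII  (L2)  txn=∅  M[L2]=10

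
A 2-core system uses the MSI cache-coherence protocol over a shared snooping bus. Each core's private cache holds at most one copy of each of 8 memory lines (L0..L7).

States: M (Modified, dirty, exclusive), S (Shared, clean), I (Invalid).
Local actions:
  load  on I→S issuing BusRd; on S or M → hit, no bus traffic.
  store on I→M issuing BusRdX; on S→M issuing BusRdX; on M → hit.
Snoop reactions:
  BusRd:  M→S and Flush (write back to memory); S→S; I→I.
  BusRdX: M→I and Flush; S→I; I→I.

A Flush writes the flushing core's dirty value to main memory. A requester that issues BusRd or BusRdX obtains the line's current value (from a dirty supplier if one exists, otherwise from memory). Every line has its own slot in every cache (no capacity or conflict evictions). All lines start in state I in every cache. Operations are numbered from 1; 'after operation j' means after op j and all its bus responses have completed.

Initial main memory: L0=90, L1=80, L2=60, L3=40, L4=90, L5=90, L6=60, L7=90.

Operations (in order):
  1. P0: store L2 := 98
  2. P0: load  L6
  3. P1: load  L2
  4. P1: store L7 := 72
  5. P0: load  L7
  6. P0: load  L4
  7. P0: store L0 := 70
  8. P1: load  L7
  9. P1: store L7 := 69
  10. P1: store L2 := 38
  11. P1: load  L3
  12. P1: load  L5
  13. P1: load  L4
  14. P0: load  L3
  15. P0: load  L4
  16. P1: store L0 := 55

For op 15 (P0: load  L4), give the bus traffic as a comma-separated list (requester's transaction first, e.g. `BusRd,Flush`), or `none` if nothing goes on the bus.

step 1: P0: store L2 := 98  ⟶  MI  (L2)  txn=BusRdX  M[L2]=60
step 2: P0: load  L6  ⟶  SI  (L6)  txn=BusRd  M[L6]=60
step 3: P1: load  L2  ⟶  SS  (L2)  txn=BusRd+Flush  M[L2]=98
step 4: P1: store L7 := 72  ⟶  IM  (L7)  txn=BusRdX  M[L7]=90
step 5: P0: load  L7  ⟶  SS  (L7)  txn=BusRd+Flush  M[L7]=72
step 6: P0: load  L4  ⟶  SI  (L4)  txn=BusRd  M[L4]=90
step 7: P0: store L0 := 70  ⟶  MI  (L0)  txn=BusRdX  M[L0]=90
step 8: P1: load  L7  ⟶  SS  (L7)  txn=∅  M[L7]=72
step 9: P1: store L7 := 69  ⟶  IM  (L7)  txn=BusRdX  M[L7]=72
step 10: P1: store L2 := 38  ⟶  IM  (L2)  txn=BusRdX  M[L2]=98
step 11: P1: load  L3  ⟶  IS  (L3)  txn=BusRd  M[L3]=40
step 12: P1: load  L5  ⟶  IS  (L5)  txn=BusRd  M[L5]=90
step 13: P1: load  L4  ⟶  SS  (L4)  txn=BusRd  M[L4]=90
step 14: P0: load  L3  ⟶  SS  (L3)  txn=BusRd  M[L3]=40
step 15: P0: load  L4  ⟶  SS  (L4)  txn=∅  M[L4]=90
step 16: P1: store L0 := 55  ⟶  IM  (L0)  txn=BusRdX+Flush  M[L0]=70

bus = none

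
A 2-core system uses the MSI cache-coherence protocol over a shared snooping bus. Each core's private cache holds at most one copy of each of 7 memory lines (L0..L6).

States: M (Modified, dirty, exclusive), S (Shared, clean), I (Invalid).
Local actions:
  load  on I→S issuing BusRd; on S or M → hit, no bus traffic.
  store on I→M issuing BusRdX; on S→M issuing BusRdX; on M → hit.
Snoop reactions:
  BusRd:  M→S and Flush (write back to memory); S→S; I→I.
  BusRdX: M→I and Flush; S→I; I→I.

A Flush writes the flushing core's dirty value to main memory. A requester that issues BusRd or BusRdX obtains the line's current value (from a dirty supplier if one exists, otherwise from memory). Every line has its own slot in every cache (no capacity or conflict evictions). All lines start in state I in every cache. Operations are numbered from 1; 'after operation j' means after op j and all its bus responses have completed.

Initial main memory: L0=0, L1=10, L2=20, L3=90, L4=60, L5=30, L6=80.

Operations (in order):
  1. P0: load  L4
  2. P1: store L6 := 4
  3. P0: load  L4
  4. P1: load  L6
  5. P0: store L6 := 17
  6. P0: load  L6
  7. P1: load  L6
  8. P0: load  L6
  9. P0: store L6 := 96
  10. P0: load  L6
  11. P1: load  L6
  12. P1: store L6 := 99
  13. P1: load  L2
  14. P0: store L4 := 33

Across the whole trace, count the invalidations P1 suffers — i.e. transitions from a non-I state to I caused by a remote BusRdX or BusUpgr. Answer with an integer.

invalidations = 2

[1] P0: load  L4 | P0:S(60), P1:I | bus: BusRd
[2] P1: store L6 := 4 | P0:I, P1:M(4) | bus: BusRdX
[3] P0: load  L4 | P0:S(60), P1:I | bus: none
[4] P1: load  L6 | P0:I, P1:M(4) | bus: none
[5] P0: store L6 := 17 | P0:M(17), P1:I | bus: BusRdX,Flush
[6] P0: load  L6 | P0:M(17), P1:I | bus: none
[7] P1: load  L6 | P0:S(17), P1:S(17) | bus: BusRd,Flush
[8] P0: load  L6 | P0:S(17), P1:S(17) | bus: none
[9] P0: store L6 := 96 | P0:M(96), P1:I | bus: BusRdX
[10] P0: load  L6 | P0:M(96), P1:I | bus: none
[11] P1: load  L6 | P0:S(96), P1:S(96) | bus: BusRd,Flush
[12] P1: store L6 := 99 | P0:I, P1:M(99) | bus: BusRdX
[13] P1: load  L2 | P0:I, P1:S(20) | bus: BusRd
[14] P0: store L4 := 33 | P0:M(33), P1:I | bus: BusRdX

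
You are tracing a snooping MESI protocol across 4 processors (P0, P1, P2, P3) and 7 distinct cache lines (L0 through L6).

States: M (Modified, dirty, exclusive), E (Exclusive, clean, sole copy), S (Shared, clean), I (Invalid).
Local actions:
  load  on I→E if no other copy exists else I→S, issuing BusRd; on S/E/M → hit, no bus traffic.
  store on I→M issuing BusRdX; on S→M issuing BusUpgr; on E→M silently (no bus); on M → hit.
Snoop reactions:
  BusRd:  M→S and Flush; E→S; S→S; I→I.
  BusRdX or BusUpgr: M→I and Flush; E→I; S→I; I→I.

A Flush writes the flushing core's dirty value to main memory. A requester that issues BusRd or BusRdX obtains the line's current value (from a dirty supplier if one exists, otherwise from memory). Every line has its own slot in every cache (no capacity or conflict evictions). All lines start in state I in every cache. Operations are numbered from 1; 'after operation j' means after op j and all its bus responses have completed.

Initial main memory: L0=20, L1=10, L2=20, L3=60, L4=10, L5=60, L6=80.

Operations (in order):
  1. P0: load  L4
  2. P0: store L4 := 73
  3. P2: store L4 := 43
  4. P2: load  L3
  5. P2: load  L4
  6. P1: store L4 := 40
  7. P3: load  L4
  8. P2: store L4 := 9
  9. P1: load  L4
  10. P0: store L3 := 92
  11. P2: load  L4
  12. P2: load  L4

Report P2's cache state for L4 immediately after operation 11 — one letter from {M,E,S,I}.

state = S

  op1 P0: load  L4 → E/I/I/I on L4; bus BusRd; mem=10
  op2 P0: store L4 := 73 → M/I/I/I on L4; bus (none); mem=10
  op3 P2: store L4 := 43 → I/I/M/I on L4; bus BusRdX Flush; mem=73
  op4 P2: load  L3 → I/I/E/I on L3; bus BusRd; mem=60
  op5 P2: load  L4 → I/I/M/I on L4; bus (none); mem=73
  op6 P1: store L4 := 40 → I/M/I/I on L4; bus BusRdX Flush; mem=43
  op7 P3: load  L4 → I/S/I/S on L4; bus BusRd Flush; mem=40
  op8 P2: store L4 := 9 → I/I/M/I on L4; bus BusRdX; mem=40
  op9 P1: load  L4 → I/S/S/I on L4; bus BusRd Flush; mem=9
  op10 P0: store L3 := 92 → M/I/I/I on L3; bus BusRdX; mem=60
  op11 P2: load  L4 → I/S/S/I on L4; bus (none); mem=9
  op12 P2: load  L4 → I/S/S/I on L4; bus (none); mem=9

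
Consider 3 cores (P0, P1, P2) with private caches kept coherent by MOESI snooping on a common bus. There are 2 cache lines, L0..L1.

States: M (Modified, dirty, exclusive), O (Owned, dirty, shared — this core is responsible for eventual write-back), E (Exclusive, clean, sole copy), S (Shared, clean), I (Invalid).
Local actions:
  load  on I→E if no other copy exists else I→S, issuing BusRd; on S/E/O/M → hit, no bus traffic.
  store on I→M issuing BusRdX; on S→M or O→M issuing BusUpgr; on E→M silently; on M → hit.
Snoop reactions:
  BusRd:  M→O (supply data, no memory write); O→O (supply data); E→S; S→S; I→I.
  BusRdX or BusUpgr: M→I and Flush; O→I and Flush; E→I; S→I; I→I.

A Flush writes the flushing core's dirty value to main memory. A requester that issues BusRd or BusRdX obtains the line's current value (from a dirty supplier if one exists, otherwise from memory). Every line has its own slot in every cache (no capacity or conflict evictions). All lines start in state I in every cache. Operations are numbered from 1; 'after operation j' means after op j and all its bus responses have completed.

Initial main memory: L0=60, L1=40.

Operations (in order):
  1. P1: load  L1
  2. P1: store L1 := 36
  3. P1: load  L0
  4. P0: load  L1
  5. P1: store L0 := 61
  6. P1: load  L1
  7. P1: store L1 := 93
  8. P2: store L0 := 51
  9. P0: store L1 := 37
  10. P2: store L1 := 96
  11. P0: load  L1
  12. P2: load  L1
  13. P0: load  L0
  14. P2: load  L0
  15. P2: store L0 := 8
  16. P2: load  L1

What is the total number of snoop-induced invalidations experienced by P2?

invalidations = 0

  op1 P1: load  L1 → I/E/I on L1; bus BusRd; mem=40
  op2 P1: store L1 := 36 → I/M/I on L1; bus (none); mem=40
  op3 P1: load  L0 → I/E/I on L0; bus BusRd; mem=60
  op4 P0: load  L1 → S/O/I on L1; bus BusRd; mem=40
  op5 P1: store L0 := 61 → I/M/I on L0; bus (none); mem=60
  op6 P1: load  L1 → S/O/I on L1; bus (none); mem=40
  op7 P1: store L1 := 93 → I/M/I on L1; bus BusUpgr; mem=40
  op8 P2: store L0 := 51 → I/I/M on L0; bus BusRdX Flush; mem=61
  op9 P0: store L1 := 37 → M/I/I on L1; bus BusRdX Flush; mem=93
  op10 P2: store L1 := 96 → I/I/M on L1; bus BusRdX Flush; mem=37
  op11 P0: load  L1 → S/I/O on L1; bus BusRd; mem=37
  op12 P2: load  L1 → S/I/O on L1; bus (none); mem=37
  op13 P0: load  L0 → S/I/O on L0; bus BusRd; mem=61
  op14 P2: load  L0 → S/I/O on L0; bus (none); mem=61
  op15 P2: store L0 := 8 → I/I/M on L0; bus BusUpgr; mem=61
  op16 P2: load  L1 → S/I/O on L1; bus (none); mem=37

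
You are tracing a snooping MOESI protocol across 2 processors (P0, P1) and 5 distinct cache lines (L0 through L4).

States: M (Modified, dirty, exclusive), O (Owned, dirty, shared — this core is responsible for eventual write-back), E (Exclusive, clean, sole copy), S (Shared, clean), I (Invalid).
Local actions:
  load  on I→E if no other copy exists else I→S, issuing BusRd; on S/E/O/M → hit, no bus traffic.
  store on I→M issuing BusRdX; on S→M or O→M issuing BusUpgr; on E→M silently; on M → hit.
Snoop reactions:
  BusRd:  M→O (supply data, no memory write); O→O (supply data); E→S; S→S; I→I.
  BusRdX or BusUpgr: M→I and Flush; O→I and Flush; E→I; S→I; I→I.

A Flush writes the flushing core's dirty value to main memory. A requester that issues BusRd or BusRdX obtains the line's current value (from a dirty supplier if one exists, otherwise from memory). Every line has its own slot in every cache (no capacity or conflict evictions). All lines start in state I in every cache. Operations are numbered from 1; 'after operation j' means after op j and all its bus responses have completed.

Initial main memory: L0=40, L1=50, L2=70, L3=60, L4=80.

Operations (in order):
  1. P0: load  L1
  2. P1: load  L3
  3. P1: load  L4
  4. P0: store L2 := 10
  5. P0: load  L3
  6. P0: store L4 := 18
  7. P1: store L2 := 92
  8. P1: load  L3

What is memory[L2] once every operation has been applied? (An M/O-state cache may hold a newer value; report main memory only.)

  op1 P0: load  L1 → E/I on L1; bus BusRd; mem=50
  op2 P1: load  L3 → I/E on L3; bus BusRd; mem=60
  op3 P1: load  L4 → I/E on L4; bus BusRd; mem=80
  op4 P0: store L2 := 10 → M/I on L2; bus BusRdX; mem=70
  op5 P0: load  L3 → S/S on L3; bus BusRd; mem=60
  op6 P0: store L4 := 18 → M/I on L4; bus BusRdX; mem=80
  op7 P1: store L2 := 92 → I/M on L2; bus BusRdX Flush; mem=10
  op8 P1: load  L3 → S/S on L3; bus (none); mem=60

memory[L2] = 10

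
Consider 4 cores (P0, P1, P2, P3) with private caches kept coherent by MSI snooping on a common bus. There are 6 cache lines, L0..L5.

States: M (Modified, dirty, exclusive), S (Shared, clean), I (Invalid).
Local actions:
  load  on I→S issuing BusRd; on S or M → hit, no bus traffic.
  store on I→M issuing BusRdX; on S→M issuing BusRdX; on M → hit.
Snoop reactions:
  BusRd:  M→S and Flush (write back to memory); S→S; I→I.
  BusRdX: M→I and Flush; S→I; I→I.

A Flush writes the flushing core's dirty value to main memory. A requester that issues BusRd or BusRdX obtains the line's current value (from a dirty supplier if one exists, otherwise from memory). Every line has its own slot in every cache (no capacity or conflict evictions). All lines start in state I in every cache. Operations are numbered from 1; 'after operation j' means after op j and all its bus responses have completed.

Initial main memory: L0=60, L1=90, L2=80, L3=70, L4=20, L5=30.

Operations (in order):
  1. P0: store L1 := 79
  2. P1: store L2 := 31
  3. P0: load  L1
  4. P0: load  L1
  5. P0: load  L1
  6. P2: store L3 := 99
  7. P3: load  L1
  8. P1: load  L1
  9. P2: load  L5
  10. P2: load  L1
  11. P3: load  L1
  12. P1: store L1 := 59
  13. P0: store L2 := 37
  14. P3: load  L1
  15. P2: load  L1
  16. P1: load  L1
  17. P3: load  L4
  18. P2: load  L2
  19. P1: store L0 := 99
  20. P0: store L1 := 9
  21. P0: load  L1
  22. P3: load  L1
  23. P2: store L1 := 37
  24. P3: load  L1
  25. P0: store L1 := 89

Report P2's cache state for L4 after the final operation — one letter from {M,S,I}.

step 1: P0: store L1 := 79  ⟶  MIII  (L1)  txn=BusRdX  M[L1]=90
step 2: P1: store L2 := 31  ⟶  IMII  (L2)  txn=BusRdX  M[L2]=80
step 3: P0: load  L1  ⟶  MIII  (L1)  txn=∅  M[L1]=90
step 4: P0: load  L1  ⟶  MIII  (L1)  txn=∅  M[L1]=90
step 5: P0: load  L1  ⟶  MIII  (L1)  txn=∅  M[L1]=90
step 6: P2: store L3 := 99  ⟶  IIMI  (L3)  txn=BusRdX  M[L3]=70
step 7: P3: load  L1  ⟶  SIIS  (L1)  txn=BusRd+Flush  M[L1]=79
step 8: P1: load  L1  ⟶  SSIS  (L1)  txn=BusRd  M[L1]=79
step 9: P2: load  L5  ⟶  IISI  (L5)  txn=BusRd  M[L5]=30
step 10: P2: load  L1  ⟶  SSSS  (L1)  txn=BusRd  M[L1]=79
step 11: P3: load  L1  ⟶  SSSS  (L1)  txn=∅  M[L1]=79
step 12: P1: store L1 := 59  ⟶  IMII  (L1)  txn=BusRdX  M[L1]=79
step 13: P0: store L2 := 37  ⟶  MIII  (L2)  txn=BusRdX+Flush  M[L2]=31
step 14: P3: load  L1  ⟶  ISIS  (L1)  txn=BusRd+Flush  M[L1]=59
step 15: P2: load  L1  ⟶  ISSS  (L1)  txn=BusRd  M[L1]=59
step 16: P1: load  L1  ⟶  ISSS  (L1)  txn=∅  M[L1]=59
step 17: P3: load  L4  ⟶  IIIS  (L4)  txn=BusRd  M[L4]=20
step 18: P2: load  L2  ⟶  SISI  (L2)  txn=BusRd+Flush  M[L2]=37
step 19: P1: store L0 := 99  ⟶  IMII  (L0)  txn=BusRdX  M[L0]=60
step 20: P0: store L1 := 9  ⟶  MIII  (L1)  txn=BusRdX  M[L1]=59
step 21: P0: load  L1  ⟶  MIII  (L1)  txn=∅  M[L1]=59
step 22: P3: load  L1  ⟶  SIIS  (L1)  txn=BusRd+Flush  M[L1]=9
step 23: P2: store L1 := 37  ⟶  IIMI  (L1)  txn=BusRdX  M[L1]=9
step 24: P3: load  L1  ⟶  IISS  (L1)  txn=BusRd+Flush  M[L1]=37
step 25: P0: store L1 := 89  ⟶  MIII  (L1)  txn=BusRdX  M[L1]=37

state = I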